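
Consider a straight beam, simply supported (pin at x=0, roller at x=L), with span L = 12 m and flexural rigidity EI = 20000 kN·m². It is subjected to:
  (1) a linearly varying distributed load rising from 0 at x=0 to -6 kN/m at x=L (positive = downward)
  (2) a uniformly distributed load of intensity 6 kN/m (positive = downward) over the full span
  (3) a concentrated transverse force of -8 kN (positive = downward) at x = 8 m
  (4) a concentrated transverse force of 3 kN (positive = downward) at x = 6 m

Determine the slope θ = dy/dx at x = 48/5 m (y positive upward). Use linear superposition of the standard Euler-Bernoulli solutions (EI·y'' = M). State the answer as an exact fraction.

Load 1 — triangular load w₀=-6 kN/m (0→w₀ over full span):
  θ_1 = -w₀(7L⁴-30L²x²+15x⁴)/(360LEI) = -(-6)·(7·12⁴-30·12²·(48/5)²+15·(48/5)⁴)/(360·12·20000) = -6813/781250 rad
Load 2 — uniform load w=6 kN/m over full span:
  θ_2 = -w(L³-6Lx²+4x³)/(24EI) = -6·(12³-6·12·(48/5)²+4·(48/5)³)/(24·20000) = 2673/156250 rad
Load 3 — point force P=-8 kN at a=8 m (b=L-a=4):
  θ_3 = -Pa(2L²-6Lx+3x²+a²)/(6LEI)  [x>a] = -(-8)·8·(2·12²-6·12·(48/5)+3·(48/5)²+8²)/(6·12·20000) = -392/140625 rad
Load 4 — point force P=3 kN at a=6 m (b=L-a=6):
  θ_4 = -Pa(2L²-6Lx+3x²+a²)/(6LEI)  [x>a] = -3·6·(2·12²-6·12·(48/5)+3·(48/5)²+6²)/(6·12·20000) = 567/500000 rad
Superposition: θ = Σ θ_i = 757463/112500000 rad ≈ 0.006733 rad

θ(48/5) = 757463/112500000 rad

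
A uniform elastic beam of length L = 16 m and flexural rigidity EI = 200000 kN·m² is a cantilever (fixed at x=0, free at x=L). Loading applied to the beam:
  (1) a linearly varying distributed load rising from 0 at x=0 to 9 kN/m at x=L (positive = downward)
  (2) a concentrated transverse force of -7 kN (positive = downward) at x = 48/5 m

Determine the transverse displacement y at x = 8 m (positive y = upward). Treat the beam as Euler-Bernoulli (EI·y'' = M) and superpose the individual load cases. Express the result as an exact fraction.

y(8) = -3992/46875 m

Load 1 — triangular load w₀=9 kN/m (0→w₀ over full span):
  y_1 = (w₀Lx³/12-w₀L²x²/6-w₀x⁵/(120L))/EI = (9·16·8³/12-9·16²·8²/6-9·8⁵/(120·16))/200000 = -1452/15625 m
Load 2 — point force P=-7 kN at a=48/5 m (b=L-a=32/5):
  y_2 = -Px²(3a-x)/(6EI)  [x≤a] = -(-7)·8²·(3·(48/5)-8)/(6·200000) = 364/46875 m
Superposition: y = Σ y_i = -3992/46875 m ≈ -0.085163 m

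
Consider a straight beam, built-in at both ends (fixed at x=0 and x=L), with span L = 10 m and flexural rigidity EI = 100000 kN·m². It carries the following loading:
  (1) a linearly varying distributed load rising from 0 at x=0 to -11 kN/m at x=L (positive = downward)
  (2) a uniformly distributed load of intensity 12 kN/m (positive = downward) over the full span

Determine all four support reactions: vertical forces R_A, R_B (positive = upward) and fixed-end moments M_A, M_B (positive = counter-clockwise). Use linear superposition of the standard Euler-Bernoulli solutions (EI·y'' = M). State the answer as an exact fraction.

R_A = 87/2 kN, M_A = 190/3 kN·m, R_B = 43/2 kN, M_B = -45 kN·m

Load 1 — triangular load w₀=-11 kN/m (0→w₀ over full span):
  R_A = 3w₀L/20 = 3·(-11)·10/20 = -33/2 kN
  M_A = w₀L²/30 = (-11)·10²/30 = -110/3 kN·m
  R_B = 7w₀L/20 = 7·(-11)·10/20 = -77/2 kN
  M_B = -w₀L²/20 = -(-11)·10²/20 = 55 kN·m
Load 2 — uniform load w=12 kN/m over full span:
  R_A = wL/2 = 12·10/2 = 60 kN
  M_A = wL²/12 = 12·10²/12 = 100 kN·m
  R_B = wL/2 = 12·10/2 = 60 kN
  M_B = -wL²/12 = -12·10²/12 = -100 kN·m
Superposition: R_A = 87/2 kN, M_A = 190/3 kN·m, R_B = 43/2 kN, M_B = -45 kN·m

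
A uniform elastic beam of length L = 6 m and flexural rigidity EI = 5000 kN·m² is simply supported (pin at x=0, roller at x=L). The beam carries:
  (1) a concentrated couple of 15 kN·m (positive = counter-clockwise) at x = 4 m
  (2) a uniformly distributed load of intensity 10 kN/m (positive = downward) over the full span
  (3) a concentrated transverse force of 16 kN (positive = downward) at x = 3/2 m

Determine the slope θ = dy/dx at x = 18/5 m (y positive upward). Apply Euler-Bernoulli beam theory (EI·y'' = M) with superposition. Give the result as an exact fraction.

Load 1 — applied couple M₀=15 kN·m at a=4 m (b=L-a=2):
  θ_1 = (M₀x²/(2L)+C₁)/EI  [x≤a] with C₁=M₀(3b²-L²)/(6L)=-10 = (15·(18/5)²/(2·6)+(-10))/5000 = 31/25000 rad
Load 2 — uniform load w=10 kN/m over full span:
  θ_2 = -w(L³-6Lx²+4x³)/(24EI) = -10·(6³-6·6·(18/5)²+4·(18/5)³)/(24·5000) = 333/62500 rad
Load 3 — point force P=16 kN at a=3/2 m (b=L-a=9/2):
  θ_3 = -Pa(2L²-6Lx+3x²+a²)/(6LEI)  [x>a] = -16·(3/2)·(2·6²-6·6·(18/5)+3·(18/5)²+(3/2)²)/(6·6·5000) = 549/250000 rad
Superposition: θ = Σ θ_i = 2191/250000 rad ≈ 0.008764 rad

θ(18/5) = 2191/250000 rad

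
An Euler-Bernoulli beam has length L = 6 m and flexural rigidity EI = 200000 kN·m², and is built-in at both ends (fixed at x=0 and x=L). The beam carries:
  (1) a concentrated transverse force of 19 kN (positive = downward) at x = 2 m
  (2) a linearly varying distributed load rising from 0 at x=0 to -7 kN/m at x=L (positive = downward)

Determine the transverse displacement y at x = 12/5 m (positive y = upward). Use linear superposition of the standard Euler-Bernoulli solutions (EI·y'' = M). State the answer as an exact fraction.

Load 1 — point force P=19 kN at a=2 m (b=L-a=4):
  y_1 = -Pa²(L-x)²(3bL-(3b+a)(L-x))/(6L³EI)  [x>a] = -19·2²·(6-(12/5))²·(3·4·6-(3·4+2)·(6-(12/5)))/(6·6³·200000) = -513/6250000 m
Load 2 — triangular load w₀=-7 kN/m (0→w₀ over full span):
  y_2 = -w₀x²(L-x)²(x+2L)/(120LEI) = -(-7)·(12/5)²·(6-(12/5))²·((12/5)+2·6)/(120·6·200000) = 5103/97656250 m
Superposition: y = Σ y_i = -23301/781250000 m ≈ -0.000030 m

y(12/5) = -23301/781250000 m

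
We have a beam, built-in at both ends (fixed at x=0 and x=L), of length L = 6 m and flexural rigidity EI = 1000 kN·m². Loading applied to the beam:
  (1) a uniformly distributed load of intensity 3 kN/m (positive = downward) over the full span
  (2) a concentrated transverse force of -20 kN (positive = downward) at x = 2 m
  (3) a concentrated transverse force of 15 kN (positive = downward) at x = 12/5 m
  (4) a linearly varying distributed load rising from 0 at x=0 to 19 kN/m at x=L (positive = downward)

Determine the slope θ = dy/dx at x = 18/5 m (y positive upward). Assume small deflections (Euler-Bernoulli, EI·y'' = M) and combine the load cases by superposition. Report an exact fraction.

θ(18/5) = 259/31250 rad

Load 1 — uniform load w=3 kN/m over full span:
  θ_1 = -wx(L-x)(L-2x)/(12EI) = -3·(18/5)·(6-(18/5))·(6-2·(18/5))/(12·1000) = 81/31250 rad
Load 2 — point force P=-20 kN at a=2 m (b=L-a=4):
  θ_2 = Pa²(L-x)(2bL-(3b+a)(L-x))/(2L³EI)  [x>a] = (-20)·2²·(6-(18/5))·(2·4·6-(3·4+2)·(6-(18/5)))/(2·6³·1000) = -4/625 rad
Load 3 — point force P=15 kN at a=12/5 m (b=L-a=18/5):
  θ_3 = Pa²(L-x)(2bL-(3b+a)(L-x))/(2L³EI)  [x>a] = 15·(12/5)²·(6-(18/5))·(2·(18/5)·6-(3·(18/5)+(12/5))·(6-(18/5)))/(2·6³·1000) = 432/78125 rad
Load 4 — triangular load w₀=19 kN/m (0→w₀ over full span):
  θ_4 = -w₀(2x(L-x)(L-2x)(x+2L)+x²(L-x)²)/(120LEI) = -19·(2·(18/5)·(6-(18/5))·(6-2·(18/5))·((18/5)+2·6)+(18/5)²·(6-(18/5))²)/(120·6·1000) = 513/78125 rad
Superposition: θ = Σ θ_i = 259/31250 rad ≈ 0.008288 rad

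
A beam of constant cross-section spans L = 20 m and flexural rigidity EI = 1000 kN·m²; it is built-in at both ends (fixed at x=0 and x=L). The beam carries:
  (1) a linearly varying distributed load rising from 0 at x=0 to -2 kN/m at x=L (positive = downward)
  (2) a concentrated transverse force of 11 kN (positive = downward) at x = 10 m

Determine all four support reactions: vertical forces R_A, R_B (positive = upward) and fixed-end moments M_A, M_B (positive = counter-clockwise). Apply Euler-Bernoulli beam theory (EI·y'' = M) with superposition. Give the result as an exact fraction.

Load 1 — triangular load w₀=-2 kN/m (0→w₀ over full span):
  R_A = 3w₀L/20 = 3·(-2)·20/20 = -6 kN
  M_A = w₀L²/30 = (-2)·20²/30 = -80/3 kN·m
  R_B = 7w₀L/20 = 7·(-2)·20/20 = -14 kN
  M_B = -w₀L²/20 = -(-2)·20²/20 = 40 kN·m
Load 2 — point force P=11 kN at a=10 m (b=L-a=10):
  R_A = Pb²(3a+b)/L³ = 11·10²·(3·10+10)/20³ = 11/2 kN
  M_A = Pab²/L² = 11·10·10²/20² = 55/2 kN·m
  R_B = Pa²(a+3b)/L³ = 11·10²·(10+3·10)/20³ = 11/2 kN
  M_B = -Pa²b/L² = -11·10²·10/20² = -55/2 kN·m
Superposition: R_A = -1/2 kN, M_A = 5/6 kN·m, R_B = -17/2 kN, M_B = 25/2 kN·m

R_A = -1/2 kN, M_A = 5/6 kN·m, R_B = -17/2 kN, M_B = 25/2 kN·m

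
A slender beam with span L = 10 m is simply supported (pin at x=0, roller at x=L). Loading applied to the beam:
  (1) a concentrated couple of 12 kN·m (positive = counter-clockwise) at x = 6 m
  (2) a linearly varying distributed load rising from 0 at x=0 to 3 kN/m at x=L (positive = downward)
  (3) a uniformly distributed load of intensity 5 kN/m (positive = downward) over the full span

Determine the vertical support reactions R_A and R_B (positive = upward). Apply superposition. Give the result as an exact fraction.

Load 1 — applied couple M₀=12 kN·m at a=6 m (b=L-a=4):
  R_A = M₀/L = 12/10 = 6/5 kN
  R_B = -M₀/L = -12/10 = -6/5 kN
Load 2 — triangular load w₀=3 kN/m (0→w₀ over full span):
  R_A = w₀L/6 = 3·10/6 = 5 kN
  R_B = w₀L/3 = 3·10/3 = 10 kN
Load 3 — uniform load w=5 kN/m over full span:
  R_A = wL/2 = 5·10/2 = 25 kN
  R_B = wL/2 = 5·10/2 = 25 kN
Superposition: R_A = 156/5 kN, R_B = 169/5 kN

R_A = 156/5 kN, R_B = 169/5 kN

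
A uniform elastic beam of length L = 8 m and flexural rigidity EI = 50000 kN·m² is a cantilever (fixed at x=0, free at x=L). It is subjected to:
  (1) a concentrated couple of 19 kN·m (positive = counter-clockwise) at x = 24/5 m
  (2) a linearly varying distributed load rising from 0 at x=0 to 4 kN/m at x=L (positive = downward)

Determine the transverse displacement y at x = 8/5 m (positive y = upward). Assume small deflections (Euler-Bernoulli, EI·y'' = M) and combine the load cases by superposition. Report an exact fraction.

y(8/5) = -216878/146484375 m

Load 1 — applied couple M₀=19 kN·m at a=24/5 m (b=L-a=16/5):
  y_1 = M₀x²/(2EI)  [x≤a] = 19·(8/5)²/(2·50000) = 38/78125 m
Load 2 — triangular load w₀=4 kN/m (0→w₀ over full span):
  y_2 = (w₀Lx³/12-w₀L²x²/6-w₀x⁵/(120L))/EI = (4·8·(8/5)³/12-4·8²·(8/5)²/6-4·(8/5)⁵/(120·8))/50000 = -288128/146484375 m
Superposition: y = Σ y_i = -216878/146484375 m ≈ -0.001481 m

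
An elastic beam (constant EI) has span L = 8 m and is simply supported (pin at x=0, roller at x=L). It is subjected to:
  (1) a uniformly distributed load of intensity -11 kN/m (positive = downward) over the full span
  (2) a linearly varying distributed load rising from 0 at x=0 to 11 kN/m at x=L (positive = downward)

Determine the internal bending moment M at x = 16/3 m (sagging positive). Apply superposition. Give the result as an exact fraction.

M(16/3) = -2816/81 kN·m

Load 1 — uniform load w=-11 kN/m over full span:
  M_1 = wx(L-x)/2 = (-11)·(16/3)·(8-(16/3))/2 = -704/9 kN·m
Load 2 — triangular load w₀=11 kN/m (0→w₀ over full span):
  M_2 = w₀Lx/6 - w₀x³/(6L) = 11·8·(16/3)/6 - 11·(16/3)³/(6·8) = 3520/81 kN·m
Superposition: M = Σ M_i = -2816/81 kN·m ≈ -34.765432 kN·m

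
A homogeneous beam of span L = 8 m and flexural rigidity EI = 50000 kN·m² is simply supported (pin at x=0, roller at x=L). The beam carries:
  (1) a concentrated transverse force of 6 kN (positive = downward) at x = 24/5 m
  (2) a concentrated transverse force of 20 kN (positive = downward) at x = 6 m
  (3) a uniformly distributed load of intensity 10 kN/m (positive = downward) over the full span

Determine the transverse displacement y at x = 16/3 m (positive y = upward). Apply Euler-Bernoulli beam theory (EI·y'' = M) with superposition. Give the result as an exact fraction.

Load 1 — point force P=6 kN at a=24/5 m (b=L-a=16/5):
  y_1 = -Pa(L-x)(2Lx-a²-x²)/(6LEI)  [x>a] = -6·(24/5)·(8-(16/3))·(2·8·(16/3)-(24/5)²-(16/3)²)/(6·8·50000) = -3808/3515625 m
Load 2 — point force P=20 kN at a=6 m (b=L-a=2):
  y_2 = -Pbx(L²-b²-x²)/(6LEI)  [x≤a] = -20·2·(16/3)·(8²-2²-(16/3)²)/(6·8·50000) = -142/50625 m
Load 3 — uniform load w=10 kN/m over full span:
  y_3 = -wx(L³-2Lx²+x³)/(24EI) = -10·(16/3)·(8³-2·8·(16/3)²+(16/3)³)/(24·50000) = -1408/151875 m
Superposition: y = Σ y_i = -1249066/94921875 m ≈ -0.013159 m

y(16/3) = -1249066/94921875 m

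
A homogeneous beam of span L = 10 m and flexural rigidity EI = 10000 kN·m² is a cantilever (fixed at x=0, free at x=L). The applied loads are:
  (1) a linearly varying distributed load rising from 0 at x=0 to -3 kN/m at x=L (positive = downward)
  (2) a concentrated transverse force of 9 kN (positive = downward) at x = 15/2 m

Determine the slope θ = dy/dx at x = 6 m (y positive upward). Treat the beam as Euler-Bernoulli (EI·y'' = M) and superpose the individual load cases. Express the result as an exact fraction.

θ(6) = 129/12500 rad

Load 1 — triangular load w₀=-3 kN/m (0→w₀ over full span):
  θ_1 = (w₀Lx²/4-w₀L²x/3-w₀x⁴/(24L))/EI = ((-3)·10·6²/4-(-3)·10²·6/3-(-3)·6⁴/(24·10))/10000 = 1731/50000 rad
Load 2 — point force P=9 kN at a=15/2 m (b=L-a=5/2):
  θ_2 = -Px(2a-x)/(2EI)  [x≤a] = -9·6·(2·(15/2)-6)/(2·10000) = -243/10000 rad
Superposition: θ = Σ θ_i = 129/12500 rad ≈ 0.010320 rad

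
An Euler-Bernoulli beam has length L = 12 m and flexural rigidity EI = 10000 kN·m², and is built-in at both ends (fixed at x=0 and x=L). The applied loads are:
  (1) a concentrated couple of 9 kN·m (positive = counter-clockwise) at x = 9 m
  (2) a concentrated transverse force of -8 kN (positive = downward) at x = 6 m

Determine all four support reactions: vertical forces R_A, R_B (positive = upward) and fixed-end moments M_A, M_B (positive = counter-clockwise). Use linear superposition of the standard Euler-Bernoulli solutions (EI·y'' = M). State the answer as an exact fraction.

R_A = -101/32 kN, M_A = -147/16 kN·m, R_B = -155/32 kN, M_B = 165/16 kN·m

Load 1 — applied couple M₀=9 kN·m at a=9 m (b=L-a=3):
  R_A = 6M₀ab/L³ = 6·9·9·3/12³ = 27/32 kN
  M_A = M₀b(2a-b)/L² = 9·3·(2·9-3)/12² = 45/16 kN·m
  R_B = -6M₀ab/L³ = -6·9·9·3/12³ = -27/32 kN
  M_B = M₀a(2b-a)/L² = 9·9·(2·3-9)/12² = -27/16 kN·m
Load 2 — point force P=-8 kN at a=6 m (b=L-a=6):
  R_A = Pb²(3a+b)/L³ = (-8)·6²·(3·6+6)/12³ = -4 kN
  M_A = Pab²/L² = (-8)·6·6²/12² = -12 kN·m
  R_B = Pa²(a+3b)/L³ = (-8)·6²·(6+3·6)/12³ = -4 kN
  M_B = -Pa²b/L² = -(-8)·6²·6/12² = 12 kN·m
Superposition: R_A = -101/32 kN, M_A = -147/16 kN·m, R_B = -155/32 kN, M_B = 165/16 kN·m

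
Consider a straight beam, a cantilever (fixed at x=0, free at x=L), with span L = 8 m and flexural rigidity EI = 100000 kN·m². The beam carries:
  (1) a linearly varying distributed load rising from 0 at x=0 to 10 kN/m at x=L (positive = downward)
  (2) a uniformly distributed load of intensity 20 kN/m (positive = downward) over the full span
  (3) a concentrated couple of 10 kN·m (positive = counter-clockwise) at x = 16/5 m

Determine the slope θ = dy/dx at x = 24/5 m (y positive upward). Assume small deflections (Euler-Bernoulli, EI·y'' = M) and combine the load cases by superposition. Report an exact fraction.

Load 1 — triangular load w₀=10 kN/m (0→w₀ over full span):
  θ_1 = (w₀Lx²/4-w₀L²x/3-w₀x⁴/(24L))/EI = (10·8·(24/5)²/4-10·8²·(24/5)/3-10·(24/5)⁴/(24·8))/100000 = -2308/390625 rad
Load 2 — uniform load w=20 kN/m over full span:
  θ_2 = -wx(x²-3Lx+3L²)/(6EI) = -20·(24/5)·((24/5)²-3·8·(24/5)+3·8²)/(6·100000) = -1248/78125 rad
Load 3 — applied couple M₀=10 kN·m at a=16/5 m (b=L-a=24/5):
  θ_3 = M₀a/EI  [x>a] = 10·(16/5)/100000 = 1/3125 rad
Superposition: θ = Σ θ_i = -8423/390625 rad ≈ -0.021563 rad

θ(24/5) = -8423/390625 rad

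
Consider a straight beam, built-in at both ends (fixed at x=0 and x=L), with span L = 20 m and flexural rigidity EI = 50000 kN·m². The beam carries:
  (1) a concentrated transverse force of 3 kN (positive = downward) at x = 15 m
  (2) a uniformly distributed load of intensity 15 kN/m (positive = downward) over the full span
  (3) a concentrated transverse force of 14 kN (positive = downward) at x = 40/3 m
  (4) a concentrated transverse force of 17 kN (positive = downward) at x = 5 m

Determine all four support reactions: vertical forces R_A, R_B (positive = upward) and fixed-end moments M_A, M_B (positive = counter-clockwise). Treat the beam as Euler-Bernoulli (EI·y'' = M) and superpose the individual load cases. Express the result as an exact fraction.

Load 1 — point force P=3 kN at a=15 m (b=L-a=5):
  R_A = Pb²(3a+b)/L³ = 3·5²·(3·15+5)/20³ = 15/32 kN
  M_A = Pab²/L² = 3·15·5²/20² = 45/16 kN·m
  R_B = Pa²(a+3b)/L³ = 3·15²·(15+3·5)/20³ = 81/32 kN
  M_B = -Pa²b/L² = -3·15²·5/20² = -135/16 kN·m
Load 2 — uniform load w=15 kN/m over full span:
  R_A = wL/2 = 15·20/2 = 150 kN
  M_A = wL²/12 = 15·20²/12 = 500 kN·m
  R_B = wL/2 = 15·20/2 = 150 kN
  M_B = -wL²/12 = -15·20²/12 = -500 kN·m
Load 3 — point force P=14 kN at a=40/3 m (b=L-a=20/3):
  R_A = Pb²(3a+b)/L³ = 14·(20/3)²·(3·(40/3)+(20/3))/20³ = 98/27 kN
  M_A = Pab²/L² = 14·(40/3)·(20/3)²/20² = 560/27 kN·m
  R_B = Pa²(a+3b)/L³ = 14·(40/3)²·((40/3)+3·(20/3))/20³ = 280/27 kN
  M_B = -Pa²b/L² = -14·(40/3)²·(20/3)/20² = -1120/27 kN·m
Load 4 — point force P=17 kN at a=5 m (b=L-a=15):
  R_A = Pb²(3a+b)/L³ = 17·15²·(3·5+15)/20³ = 459/32 kN
  M_A = Pab²/L² = 17·5·15²/20² = 765/16 kN·m
  R_B = Pa²(a+3b)/L³ = 17·5²·(5+3·15)/20³ = 85/32 kN
  M_B = -Pa²b/L² = -17·5²·15/20² = -255/16 kN·m
Superposition: R_A = 72767/432 kN, M_A = 123415/216 kN·m, R_B = 71521/432 kN, M_B = -122225/216 kN·m

R_A = 72767/432 kN, M_A = 123415/216 kN·m, R_B = 71521/432 kN, M_B = -122225/216 kN·m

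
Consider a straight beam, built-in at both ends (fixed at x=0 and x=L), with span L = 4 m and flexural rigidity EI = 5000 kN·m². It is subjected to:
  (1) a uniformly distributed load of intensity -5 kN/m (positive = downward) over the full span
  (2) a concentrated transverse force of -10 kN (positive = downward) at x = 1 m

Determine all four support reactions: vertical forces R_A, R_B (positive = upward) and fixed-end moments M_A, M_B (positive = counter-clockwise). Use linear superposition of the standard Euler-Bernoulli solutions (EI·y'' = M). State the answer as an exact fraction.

Load 1 — uniform load w=-5 kN/m over full span:
  R_A = wL/2 = (-5)·4/2 = -10 kN
  M_A = wL²/12 = (-5)·4²/12 = -20/3 kN·m
  R_B = wL/2 = (-5)·4/2 = -10 kN
  M_B = -wL²/12 = -(-5)·4²/12 = 20/3 kN·m
Load 2 — point force P=-10 kN at a=1 m (b=L-a=3):
  R_A = Pb²(3a+b)/L³ = (-10)·3²·(3·1+3)/4³ = -135/16 kN
  M_A = Pab²/L² = (-10)·1·3²/4² = -45/8 kN·m
  R_B = Pa²(a+3b)/L³ = (-10)·1²·(1+3·3)/4³ = -25/16 kN
  M_B = -Pa²b/L² = -(-10)·1²·3/4² = 15/8 kN·m
Superposition: R_A = -295/16 kN, M_A = -295/24 kN·m, R_B = -185/16 kN, M_B = 205/24 kN·m

R_A = -295/16 kN, M_A = -295/24 kN·m, R_B = -185/16 kN, M_B = 205/24 kN·m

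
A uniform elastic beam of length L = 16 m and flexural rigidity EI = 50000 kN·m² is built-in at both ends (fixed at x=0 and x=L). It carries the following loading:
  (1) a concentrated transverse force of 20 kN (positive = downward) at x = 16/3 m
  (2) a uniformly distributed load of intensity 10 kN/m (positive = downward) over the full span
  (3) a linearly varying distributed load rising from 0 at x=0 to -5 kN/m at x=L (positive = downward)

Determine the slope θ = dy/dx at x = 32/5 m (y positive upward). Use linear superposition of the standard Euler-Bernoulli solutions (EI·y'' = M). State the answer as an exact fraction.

θ(32/5) = -8864/3515625 rad

Load 1 — point force P=20 kN at a=16/3 m (b=L-a=32/3):
  θ_1 = Pa²(L-x)(2bL-(3b+a)(L-x))/(2L³EI)  [x>a] = 20·(16/3)²·(16-(32/5))·(2·(32/3)·16-(3·(32/3)+(16/3))·(16-(32/5)))/(2·16³·50000) = -32/140625 rad
Load 2 — uniform load w=10 kN/m over full span:
  θ_2 = -wx(L-x)(L-2x)/(12EI) = -10·(32/5)·(16-(32/5))·(16-2·(32/5))/(12·50000) = -256/78125 rad
Load 3 — triangular load w₀=-5 kN/m (0→w₀ over full span):
  θ_3 = -w₀(2x(L-x)(L-2x)(x+2L)+x²(L-x)²)/(120LEI) = -(-5)·(2·(32/5)·(16-(32/5))·(16-2·(32/5))·((32/5)+2·16)+(32/5)²·(16-(32/5))²)/(120·16·50000) = 384/390625 rad
Superposition: θ = Σ θ_i = -8864/3515625 rad ≈ -0.002521 rad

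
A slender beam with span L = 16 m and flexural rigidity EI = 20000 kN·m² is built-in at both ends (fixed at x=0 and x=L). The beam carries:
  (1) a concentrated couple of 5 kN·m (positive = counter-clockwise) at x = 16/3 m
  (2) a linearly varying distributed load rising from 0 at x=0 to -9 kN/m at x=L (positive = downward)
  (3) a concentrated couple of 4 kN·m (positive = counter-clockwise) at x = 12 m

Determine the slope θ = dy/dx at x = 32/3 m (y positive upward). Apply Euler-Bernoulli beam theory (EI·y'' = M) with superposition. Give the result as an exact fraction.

θ(32/3) = -599/112500 rad

Load 1 — applied couple M₀=5 kN·m at a=16/3 m (b=L-a=32/3):
  θ_1 = (R_Ax²/2 - M_Ax - M₀(x-a))/EI  [x>a] with R_A=5/12, M_A=0 = ((5/12)·(32/3)²/2 - 0·(32/3) - 5·((32/3)-(16/3)))/20000 = -1/6750 rad
Load 2 — triangular load w₀=-9 kN/m (0→w₀ over full span):
  θ_2 = -w₀(2x(L-x)(L-2x)(x+2L)+x²(L-x)²)/(120LEI) = -(-9)·(2·(32/3)·(16-(32/3))·(16-2·(32/3))·((32/3)+2·16)+(32/3)²·(16-(32/3))²)/(120·16·20000) = -448/84375 rad
Load 3 — applied couple M₀=4 kN·m at a=12 m (b=L-a=4):
  θ_3 = (R_Ax²/2 - M_Ax)/EI  [x≤a] with R_A=9/32, M_A=5/4 = ((9/32)·(32/3)²/2 - (5/4)·(32/3))/20000 = 1/7500 rad
Superposition: θ = Σ θ_i = -599/112500 rad ≈ -0.005324 rad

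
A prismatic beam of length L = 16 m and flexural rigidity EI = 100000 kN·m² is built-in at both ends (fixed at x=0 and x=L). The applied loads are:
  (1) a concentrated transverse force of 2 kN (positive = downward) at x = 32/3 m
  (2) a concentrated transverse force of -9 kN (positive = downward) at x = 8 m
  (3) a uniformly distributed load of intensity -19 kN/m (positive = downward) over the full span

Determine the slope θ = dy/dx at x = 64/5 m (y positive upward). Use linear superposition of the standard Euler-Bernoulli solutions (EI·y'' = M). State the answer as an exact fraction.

Load 1 — point force P=2 kN at a=32/3 m (b=L-a=16/3):
  θ_1 = Pa²(L-x)(2bL-(3b+a)(L-x))/(2L³EI)  [x>a] = 2·(32/3)²·(16-(64/5))·(2·(16/3)·16-(3·(16/3)+(32/3))·(16-(64/5)))/(2·16³·100000) = 32/421875 rad
Load 2 — point force P=-9 kN at a=8 m (b=L-a=8):
  θ_2 = Pa²(L-x)(2bL-(3b+a)(L-x))/(2L³EI)  [x>a] = (-9)·8²·(16-(64/5))·(2·8·16-(3·8+8)·(16-(64/5)))/(2·16³·100000) = -27/78125 rad
Load 3 — uniform load w=-19 kN/m over full span:
  θ_3 = -wx(L-x)(L-2x)/(12EI) = -(-19)·(64/5)·(16-(64/5))·(16-2·(64/5))/(12·100000) = -2432/390625 rad
Superposition: θ = Σ θ_i = -68509/10546875 rad ≈ -0.006496 rad

θ(64/5) = -68509/10546875 rad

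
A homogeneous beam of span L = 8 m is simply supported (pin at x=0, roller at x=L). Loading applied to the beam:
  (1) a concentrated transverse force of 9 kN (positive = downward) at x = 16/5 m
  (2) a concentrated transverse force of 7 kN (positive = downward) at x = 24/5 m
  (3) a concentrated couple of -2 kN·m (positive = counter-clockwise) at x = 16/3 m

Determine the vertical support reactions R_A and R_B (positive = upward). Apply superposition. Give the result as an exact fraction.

Load 1 — point force P=9 kN at a=16/5 m (b=L-a=24/5):
  R_A = Pb/L = 9·(24/5)/8 = 27/5 kN
  R_B = Pa/L = 9·(16/5)/8 = 18/5 kN
Load 2 — point force P=7 kN at a=24/5 m (b=L-a=16/5):
  R_A = Pb/L = 7·(16/5)/8 = 14/5 kN
  R_B = Pa/L = 7·(24/5)/8 = 21/5 kN
Load 3 — applied couple M₀=-2 kN·m at a=16/3 m (b=L-a=8/3):
  R_A = M₀/L = (-2)/8 = -1/4 kN
  R_B = -M₀/L = -(-2)/8 = 1/4 kN
Superposition: R_A = 159/20 kN, R_B = 161/20 kN

R_A = 159/20 kN, R_B = 161/20 kN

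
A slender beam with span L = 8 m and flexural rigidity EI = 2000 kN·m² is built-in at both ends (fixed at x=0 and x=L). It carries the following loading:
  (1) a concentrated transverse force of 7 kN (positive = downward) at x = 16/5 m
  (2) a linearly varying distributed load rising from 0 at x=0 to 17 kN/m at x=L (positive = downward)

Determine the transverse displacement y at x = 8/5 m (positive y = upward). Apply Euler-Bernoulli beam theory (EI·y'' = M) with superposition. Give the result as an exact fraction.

y(8/5) = -116912/5859375 m

Load 1 — point force P=7 kN at a=16/5 m (b=L-a=24/5):
  y_1 = -Pb²x²(3aL-(3a+b)x)/(6L³EI)  [x≤a] = -7·(24/5)²·(8/5)²·(3·(16/5)·8-(3·(16/5)+(24/5))·(8/5))/(6·8³·2000) = -7056/1953125 m
Load 2 — triangular load w₀=17 kN/m (0→w₀ over full span):
  y_2 = -w₀x²(L-x)²(x+2L)/(120LEI) = -17·(8/5)²·(8-(8/5))²·((8/5)+2·8)/(120·8·2000) = -95744/5859375 m
Superposition: y = Σ y_i = -116912/5859375 m ≈ -0.019953 m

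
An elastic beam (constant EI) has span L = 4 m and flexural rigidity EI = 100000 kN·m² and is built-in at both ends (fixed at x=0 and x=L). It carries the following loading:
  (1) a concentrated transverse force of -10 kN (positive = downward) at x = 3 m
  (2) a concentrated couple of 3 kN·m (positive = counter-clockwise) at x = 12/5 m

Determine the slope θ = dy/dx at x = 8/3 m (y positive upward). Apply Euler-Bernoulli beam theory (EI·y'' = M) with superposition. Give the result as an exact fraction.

θ(8/3) = -17/22500000 rad

Load 1 — point force P=-10 kN at a=3 m (b=L-a=1):
  θ_1 = -Pb²x(2aL-(3a+b)x)/(2L³EI)  [x≤a] = -(-10)·1²·(8/3)·(2·3·4-(3·3+1)·(8/3))/(2·4³·100000) = -1/180000 rad
Load 2 — applied couple M₀=3 kN·m at a=12/5 m (b=L-a=8/5):
  θ_2 = (R_Ax²/2 - M_Ax - M₀(x-a))/EI  [x>a] with R_A=27/25, M_A=24/25 = ((27/25)·(8/3)²/2 - (24/25)·(8/3) - 3·((8/3)-(12/5)))/100000 = 3/625000 rad
Superposition: θ = Σ θ_i = -17/22500000 rad ≈ -0.000001 rad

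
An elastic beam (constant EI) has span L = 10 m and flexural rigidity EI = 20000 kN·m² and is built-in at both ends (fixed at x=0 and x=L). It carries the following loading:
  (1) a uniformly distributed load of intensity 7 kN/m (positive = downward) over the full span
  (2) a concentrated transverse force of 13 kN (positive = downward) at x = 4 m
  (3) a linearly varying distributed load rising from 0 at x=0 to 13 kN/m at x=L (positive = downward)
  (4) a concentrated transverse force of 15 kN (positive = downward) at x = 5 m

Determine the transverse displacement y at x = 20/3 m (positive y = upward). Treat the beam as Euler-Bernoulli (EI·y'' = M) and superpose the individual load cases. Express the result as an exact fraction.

y(20/3) = -562279/29160000 m

Load 1 — uniform load w=7 kN/m over full span:
  y_1 = -wx²(L-x)²/(24EI) = -7·(20/3)²·(10-(20/3))²/(24·20000) = -7/972 m
Load 2 — point force P=13 kN at a=4 m (b=L-a=6):
  y_2 = -Pa²(L-x)²(3bL-(3b+a)(L-x))/(6L³EI)  [x>a] = -13·4²·(10-(20/3))²·(3·6·10-(3·6+4)·(10-(20/3)))/(6·10³·20000) = -104/50625 m
Load 3 — triangular load w₀=13 kN/m (0→w₀ over full span):
  y_3 = -w₀x²(L-x)²(x+2L)/(120LEI) = -13·(20/3)²·(10-(20/3))²·((20/3)+2·10)/(120·10·20000) = -26/3645 m
Load 4 — point force P=15 kN at a=5 m (b=L-a=5):
  y_4 = -Pa²(L-x)²(3bL-(3b+a)(L-x))/(6L³EI)  [x>a] = -15·5²·(10-(20/3))²·(3·5·10-(3·5+5)·(10-(20/3)))/(6·10³·20000) = -5/1728 m
Superposition: y = Σ y_i = -562279/29160000 m ≈ -0.019283 m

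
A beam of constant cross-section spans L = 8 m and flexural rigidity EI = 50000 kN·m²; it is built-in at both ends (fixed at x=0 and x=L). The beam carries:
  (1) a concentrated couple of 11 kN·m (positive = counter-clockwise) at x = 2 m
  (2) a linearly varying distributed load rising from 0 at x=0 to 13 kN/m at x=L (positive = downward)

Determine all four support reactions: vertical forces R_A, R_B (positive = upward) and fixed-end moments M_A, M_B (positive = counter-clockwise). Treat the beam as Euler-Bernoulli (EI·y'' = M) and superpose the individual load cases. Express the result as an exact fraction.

R_A = 5487/320 kN, M_A = 6161/240 kN·m, R_B = 11153/320 kN, M_B = -3053/80 kN·m

Load 1 — applied couple M₀=11 kN·m at a=2 m (b=L-a=6):
  R_A = 6M₀ab/L³ = 6·11·2·6/8³ = 99/64 kN
  M_A = M₀b(2a-b)/L² = 11·6·(2·2-6)/8² = -33/16 kN·m
  R_B = -6M₀ab/L³ = -6·11·2·6/8³ = -99/64 kN
  M_B = M₀a(2b-a)/L² = 11·2·(2·6-2)/8² = 55/16 kN·m
Load 2 — triangular load w₀=13 kN/m (0→w₀ over full span):
  R_A = 3w₀L/20 = 3·13·8/20 = 78/5 kN
  M_A = w₀L²/30 = 13·8²/30 = 416/15 kN·m
  R_B = 7w₀L/20 = 7·13·8/20 = 182/5 kN
  M_B = -w₀L²/20 = -13·8²/20 = -208/5 kN·m
Superposition: R_A = 5487/320 kN, M_A = 6161/240 kN·m, R_B = 11153/320 kN, M_B = -3053/80 kN·m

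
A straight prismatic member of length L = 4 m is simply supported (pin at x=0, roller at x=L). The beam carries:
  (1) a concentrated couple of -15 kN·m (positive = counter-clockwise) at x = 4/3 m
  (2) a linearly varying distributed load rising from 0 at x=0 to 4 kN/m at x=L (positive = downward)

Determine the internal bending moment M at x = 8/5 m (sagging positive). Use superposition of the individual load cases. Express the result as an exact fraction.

M(8/5) = 1573/125 kN·m

Load 1 — applied couple M₀=-15 kN·m at a=4/3 m (b=L-a=8/3):
  M_1 = M₀x/L - M₀  [x>a] = (-15)·(8/5)/4 - (-15) = 9 kN·m
Load 2 — triangular load w₀=4 kN/m (0→w₀ over full span):
  M_2 = w₀Lx/6 - w₀x³/(6L) = 4·4·(8/5)/6 - 4·(8/5)³/(6·4) = 448/125 kN·m
Superposition: M = Σ M_i = 1573/125 kN·m ≈ 12.584000 kN·m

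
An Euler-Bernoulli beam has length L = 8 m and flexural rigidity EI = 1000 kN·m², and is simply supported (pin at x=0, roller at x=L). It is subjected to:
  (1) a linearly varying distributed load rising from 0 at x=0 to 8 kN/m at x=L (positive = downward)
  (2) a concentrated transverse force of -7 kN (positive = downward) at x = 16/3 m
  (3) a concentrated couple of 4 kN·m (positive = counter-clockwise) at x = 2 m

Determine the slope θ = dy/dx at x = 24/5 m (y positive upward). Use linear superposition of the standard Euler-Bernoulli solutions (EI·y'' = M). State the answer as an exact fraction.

θ(24/5) = 738481/50625000 rad

Load 1 — triangular load w₀=8 kN/m (0→w₀ over full span):
  θ_1 = -w₀(7L⁴-30L²x²+15x⁴)/(360LEI) = -8·(7·8⁴-30·8²·(24/5)²+15·(24/5)⁴)/(360·8·1000) = 14848/703125 rad
Load 2 — point force P=-7 kN at a=16/3 m (b=L-a=8/3):
  θ_2 = -Pb(L²-b²-3x²)/(6LEI)  [x≤a] = -(-7)·(8/3)·(8²-(8/3)²-3·(24/5)²)/(6·8·1000) = -1204/253125 rad
Load 3 — applied couple M₀=4 kN·m at a=2 m (b=L-a=6):
  θ_3 = (M₀x²/(2L)-M₀(x-a)+C₁)/EI  [x>a] with C₁=M₀(3b²-L²)/(6L)=11/3 = (4·(24/5)²/(2·8)-4·((24/5)-2)+(11/3))/1000 = -133/75000 rad
Superposition: θ = Σ θ_i = 738481/50625000 rad ≈ 0.014587 rad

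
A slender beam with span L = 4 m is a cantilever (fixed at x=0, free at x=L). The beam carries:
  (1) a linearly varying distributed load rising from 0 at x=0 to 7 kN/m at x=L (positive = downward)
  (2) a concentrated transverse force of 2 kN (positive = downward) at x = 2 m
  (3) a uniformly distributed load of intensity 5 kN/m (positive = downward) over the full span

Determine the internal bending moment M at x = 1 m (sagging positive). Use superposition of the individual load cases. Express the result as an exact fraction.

Load 1 — triangular load w₀=7 kN/m (0→w₀ over full span):
  M_1 = w₀Lx/2 - w₀L²/3 - w₀x³/(6L) = 7·4·1/2 - 7·4²/3 - 7·1³/(6·4) = -189/8 kN·m
Load 2 — point force P=2 kN at a=2 m (b=L-a=2):
  M_2 = -P(a-x)  [x≤a] = -2·(2-1) = -2 kN·m
Load 3 — uniform load w=5 kN/m over full span:
  M_3 = -w(L-x)²/2 = -5·(4-1)²/2 = -45/2 kN·m
Superposition: M = Σ M_i = -385/8 kN·m ≈ -48.125000 kN·m

M(1) = -385/8 kN·m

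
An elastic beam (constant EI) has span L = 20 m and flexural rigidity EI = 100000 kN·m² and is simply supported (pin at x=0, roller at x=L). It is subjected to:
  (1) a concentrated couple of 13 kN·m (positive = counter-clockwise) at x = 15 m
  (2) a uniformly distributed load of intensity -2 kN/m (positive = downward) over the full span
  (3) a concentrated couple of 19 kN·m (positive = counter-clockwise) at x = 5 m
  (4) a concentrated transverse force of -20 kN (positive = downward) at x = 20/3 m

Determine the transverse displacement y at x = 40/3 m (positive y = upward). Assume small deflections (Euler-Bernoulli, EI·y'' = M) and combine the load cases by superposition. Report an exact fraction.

Load 1 — applied couple M₀=13 kN·m at a=15 m (b=L-a=5):
  y_1 = (M₀x³/(6L)+C₁x)/EI  [x≤a] with C₁=M₀(3b²-L²)/(6L)=-845/24 = (13·(40/3)³/(6·20)+(-845/24)·(40/3))/100000 = -689/324000 m
Load 2 — uniform load w=-2 kN/m over full span:
  y_2 = -wx(L³-2Lx²+x³)/(24EI) = -(-2)·(40/3)·(20³-2·20·(40/3)²+(40/3)³)/(24·100000) = 44/1215 m
Load 3 — applied couple M₀=19 kN·m at a=5 m (b=L-a=15):
  y_3 = (M₀x³/(6L)-M₀(x-a)²/2+C₁x)/EI  [x>a] with C₁=M₀(3b²-L²)/(6L)=1045/24 = (19·(40/3)³/(6·20)-19·((40/3)-5)²/2+(1045/24)·(40/3))/100000 = 1919/648000 m
Load 4 — point force P=-20 kN at a=20/3 m (b=L-a=40/3):
  y_4 = -Pa(L-x)(2Lx-a²-x²)/(6LEI)  [x>a] = -(-20)·(20/3)·(20-(40/3))·(2·20·(40/3)-(20/3)²-(40/3)²)/(6·20·100000) = 28/1215 m
Superposition: y = Σ y_i = 38941/648000 m ≈ 0.060094 m

y(40/3) = 38941/648000 m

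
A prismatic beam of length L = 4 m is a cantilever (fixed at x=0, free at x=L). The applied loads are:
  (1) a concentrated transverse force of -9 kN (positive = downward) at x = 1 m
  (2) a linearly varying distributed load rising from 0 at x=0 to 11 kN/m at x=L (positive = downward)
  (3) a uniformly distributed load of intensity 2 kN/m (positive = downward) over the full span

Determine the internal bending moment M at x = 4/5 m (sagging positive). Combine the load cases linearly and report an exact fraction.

Load 1 — point force P=-9 kN at a=1 m (b=L-a=3):
  M_1 = -P(a-x)  [x≤a] = -(-9)·(1-(4/5)) = 9/5 kN·m
Load 2 — triangular load w₀=11 kN/m (0→w₀ over full span):
  M_2 = w₀Lx/2 - w₀L²/3 - w₀x³/(6L) = 11·4·(4/5)/2 - 11·4²/3 - 11·(4/5)³/(6·4) = -15488/375 kN·m
Load 3 — uniform load w=2 kN/m over full span:
  M_3 = -w(L-x)²/2 = -2·(4-(4/5))²/2 = -256/25 kN·m
Superposition: M = Σ M_i = -18653/375 kN·m ≈ -49.741333 kN·m

M(4/5) = -18653/375 kN·m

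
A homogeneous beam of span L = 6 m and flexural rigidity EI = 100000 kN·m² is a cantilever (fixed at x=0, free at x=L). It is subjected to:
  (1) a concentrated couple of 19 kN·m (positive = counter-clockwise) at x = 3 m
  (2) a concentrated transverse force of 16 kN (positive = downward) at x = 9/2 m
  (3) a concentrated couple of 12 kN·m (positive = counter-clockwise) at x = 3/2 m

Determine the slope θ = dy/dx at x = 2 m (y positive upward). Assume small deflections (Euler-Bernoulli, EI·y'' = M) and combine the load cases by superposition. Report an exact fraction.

Load 1 — applied couple M₀=19 kN·m at a=3 m (b=L-a=3):
  θ_1 = M₀x/EI  [x≤a] = 19·2/100000 = 19/50000 rad
Load 2 — point force P=16 kN at a=9/2 m (b=L-a=3/2):
  θ_2 = -Px(2a-x)/(2EI)  [x≤a] = -16·2·(2·(9/2)-2)/(2·100000) = -7/6250 rad
Load 3 — applied couple M₀=12 kN·m at a=3/2 m (b=L-a=9/2):
  θ_3 = M₀a/EI  [x>a] = 12·(3/2)/100000 = 9/50000 rad
Superposition: θ = Σ θ_i = -7/12500 rad ≈ -0.000560 rad

θ(2) = -7/12500 rad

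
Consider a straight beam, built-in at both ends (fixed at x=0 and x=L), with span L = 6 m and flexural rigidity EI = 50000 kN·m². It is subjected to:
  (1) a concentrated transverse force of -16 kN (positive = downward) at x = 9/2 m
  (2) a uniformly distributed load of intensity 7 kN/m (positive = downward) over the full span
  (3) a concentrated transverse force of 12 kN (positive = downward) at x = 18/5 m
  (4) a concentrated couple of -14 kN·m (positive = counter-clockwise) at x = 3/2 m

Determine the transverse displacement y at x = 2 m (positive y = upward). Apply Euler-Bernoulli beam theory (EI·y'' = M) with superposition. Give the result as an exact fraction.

y(2) = -881/1562500 m

Load 1 — point force P=-16 kN at a=9/2 m (b=L-a=3/2):
  y_1 = -Pb²x²(3aL-(3a+b)x)/(6L³EI)  [x≤a] = -(-16)·(3/2)²·2²·(3·(9/2)·6-(3·(9/2)+(3/2))·2)/(6·6³·50000) = 17/150000 m
Load 2 — uniform load w=7 kN/m over full span:
  y_2 = -wx²(L-x)²/(24EI) = -7·2²·(6-2)²/(24·50000) = -7/18750 m
Load 3 — point force P=12 kN at a=18/5 m (b=L-a=12/5):
  y_3 = -Pb²x²(3aL-(3a+b)x)/(6L³EI)  [x≤a] = -12·(12/5)²·2²·(3·(18/5)·6-(3·(18/5)+(12/5))·2)/(6·6³·50000) = -64/390625 m
Load 4 — applied couple M₀=-14 kN·m at a=3/2 m (b=L-a=9/2):
  y_4 = (R_Ax³/6 - M_Ax²/2 - M₀(x-a)²/2)/EI  [x>a] with R_A=-21/8, M_A=21/8 = ((-21/8)·2³/6 - (21/8)·2²/2 - (-14)·(2-(3/2))²/2)/50000 = -7/50000 m
Superposition: y = Σ y_i = -881/1562500 m ≈ -0.000564 m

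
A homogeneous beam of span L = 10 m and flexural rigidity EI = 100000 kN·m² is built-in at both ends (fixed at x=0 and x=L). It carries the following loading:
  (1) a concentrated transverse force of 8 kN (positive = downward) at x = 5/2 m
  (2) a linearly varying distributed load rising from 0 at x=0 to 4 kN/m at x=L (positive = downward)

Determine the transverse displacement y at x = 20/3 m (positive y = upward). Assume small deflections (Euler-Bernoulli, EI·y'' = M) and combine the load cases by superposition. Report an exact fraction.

Load 1 — point force P=8 kN at a=5/2 m (b=L-a=15/2):
  y_1 = -Pa²(L-x)²(3bL-(3b+a)(L-x))/(6L³EI)  [x>a] = -8·(5/2)²·(10-(20/3))²·(3·(15/2)·10-(3·(15/2)+(5/2))·(10-(20/3)))/(6·10³·100000) = -17/129600 m
Load 2 — triangular load w₀=4 kN/m (0→w₀ over full span):
  y_2 = -w₀x²(L-x)²(x+2L)/(120LEI) = -4·(20/3)²·(10-(20/3))²·((20/3)+2·10)/(120·10·100000) = -8/18225 m
Superposition: y = Σ y_i = -133/233280 m ≈ -0.000570 m

y(20/3) = -133/233280 m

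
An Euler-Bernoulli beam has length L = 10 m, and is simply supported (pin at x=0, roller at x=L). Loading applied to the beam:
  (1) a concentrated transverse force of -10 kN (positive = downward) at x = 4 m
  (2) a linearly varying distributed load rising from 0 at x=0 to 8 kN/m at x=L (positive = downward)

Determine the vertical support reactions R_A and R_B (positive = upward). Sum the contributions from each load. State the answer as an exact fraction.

R_A = 22/3 kN, R_B = 68/3 kN

Load 1 — point force P=-10 kN at a=4 m (b=L-a=6):
  R_A = Pb/L = (-10)·6/10 = -6 kN
  R_B = Pa/L = (-10)·4/10 = -4 kN
Load 2 — triangular load w₀=8 kN/m (0→w₀ over full span):
  R_A = w₀L/6 = 8·10/6 = 40/3 kN
  R_B = w₀L/3 = 8·10/3 = 80/3 kN
Superposition: R_A = 22/3 kN, R_B = 68/3 kN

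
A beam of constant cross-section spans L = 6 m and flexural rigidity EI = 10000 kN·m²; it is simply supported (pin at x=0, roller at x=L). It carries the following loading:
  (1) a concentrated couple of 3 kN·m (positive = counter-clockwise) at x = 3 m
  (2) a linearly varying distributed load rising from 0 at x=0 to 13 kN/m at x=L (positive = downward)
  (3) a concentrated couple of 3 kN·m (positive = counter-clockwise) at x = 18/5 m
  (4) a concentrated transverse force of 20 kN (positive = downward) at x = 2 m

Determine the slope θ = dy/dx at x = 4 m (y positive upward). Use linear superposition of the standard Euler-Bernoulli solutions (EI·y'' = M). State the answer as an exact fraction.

Load 1 — applied couple M₀=3 kN·m at a=3 m (b=L-a=3):
  θ_1 = (M₀x²/(2L)-M₀(x-a)+C₁)/EI  [x>a] with C₁=M₀(3b²-L²)/(6L)=-3/4 = (3·4²/(2·6)-3·(4-3)+(-3/4))/10000 = 1/40000 rad
Load 2 — triangular load w₀=13 kN/m (0→w₀ over full span):
  θ_2 = -w₀(7L⁴-30L²x²+15x⁴)/(360LEI) = -13·(7·6⁴-30·6²·4²+15·4⁴)/(360·6·10000) = 1183/450000 rad
Load 3 — applied couple M₀=3 kN·m at a=18/5 m (b=L-a=12/5):
  θ_3 = (M₀x²/(2L)-M₀(x-a)+C₁)/EI  [x>a] with C₁=M₀(3b²-L²)/(6L)=-39/25 = (3·4²/(2·6)-3·(4-(18/5))+(-39/25))/10000 = 31/250000 rad
Load 4 — point force P=20 kN at a=2 m (b=L-a=4):
  θ_4 = -Pa(2L²-6Lx+3x²+a²)/(6LEI)  [x>a] = -20·2·(2·6²-6·6·4+3·4²+2²)/(6·6·10000) = 1/450 rad
Superposition: θ = Σ θ_i = 45001/9000000 rad ≈ 0.005000 rad

θ(4) = 45001/9000000 rad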